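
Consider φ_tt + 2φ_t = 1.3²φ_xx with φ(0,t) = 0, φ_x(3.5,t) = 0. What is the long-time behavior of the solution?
As t → ∞, φ → 0. Damping (γ=2) dissipates energy; oscillations decay exponentially.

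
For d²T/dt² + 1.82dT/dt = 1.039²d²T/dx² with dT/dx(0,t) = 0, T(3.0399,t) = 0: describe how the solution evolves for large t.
T → 0. Damping (γ=1.82) dissipates energy; oscillations decay exponentially.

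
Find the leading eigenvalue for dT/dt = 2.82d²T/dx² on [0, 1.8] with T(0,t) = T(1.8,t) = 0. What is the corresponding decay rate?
Eigenvalues: λₙ = 2.82n²π²/1.8².
First three modes:
  n=1: λ₁ = 2.82π²/1.8² ≈ 8.59
  n=2: λ₂ = 11.28π²/1.8² ≈ 34.361 (4× faster decay)
  n=3: λ₃ = 25.38π²/1.8² ≈ 77.312 (9× faster decay)
As t → ∞, higher modes decay exponentially faster. The n=1 mode dominates: T ~ c₁ sin(πx/1.8) e^{-λ₁t}.
Decay rate: λ₁ = 2.82π²/1.8² ≈ 8.59.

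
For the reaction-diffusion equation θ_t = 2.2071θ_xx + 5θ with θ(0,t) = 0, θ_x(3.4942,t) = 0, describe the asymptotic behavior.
θ grows unboundedly. Reaction dominates diffusion (r=5 > κπ²/(4L²)≈0.45); solution grows exponentially.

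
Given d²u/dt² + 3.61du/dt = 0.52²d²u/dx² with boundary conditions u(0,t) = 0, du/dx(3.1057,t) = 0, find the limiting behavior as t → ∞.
u → 0. Damping (γ=3.61) dissipates energy; oscillations decay exponentially.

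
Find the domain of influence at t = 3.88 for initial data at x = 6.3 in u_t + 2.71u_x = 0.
At x = 16.8148. The characteristic carries data from (6.3, 0) to (16.8148, 3.88).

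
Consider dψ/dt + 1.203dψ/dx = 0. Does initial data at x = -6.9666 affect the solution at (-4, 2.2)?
No. Only data at x = -6.6466 affects (-4, 2.2). Advection has one-way propagation along characteristics.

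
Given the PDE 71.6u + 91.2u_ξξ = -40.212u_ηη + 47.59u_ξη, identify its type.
Rewriting in standard form: 91.2u_ξξ - 47.59u_ξη + 40.212u_ηη + 71.6u = 0. The second-order coefficients are A = 91.2, B = -47.59, C = 40.212. Since B² - 4AC = -12404.5295 < 0, this is an elliptic PDE.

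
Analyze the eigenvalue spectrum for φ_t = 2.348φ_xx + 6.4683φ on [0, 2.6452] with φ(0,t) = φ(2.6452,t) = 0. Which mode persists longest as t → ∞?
Eigenvalues: λₙ = 2.348n²π²/2.6452² - 6.4683.
First three modes:
  n=1: λ₁ = 2.348π²/2.6452² - 6.4683 ≈ -3.156
  n=2: λ₂ = 9.392π²/2.6452² - 6.4683 ≈ 6.779
  n=3: λ₃ = 21.132π²/2.6452² - 6.4683 ≈ 23.339
Since 2.348π²/2.6452² ≈ 3.312 < 6.4683, λ₁ < 0.
The n=1 mode grows fastest (−λₙ is largest for n=1) → dominates.
Asymptotic: φ ~ c₁ sin(πx/2.6452) e^{3.156t} (exponential growth at rate −λ₁ ≈ 3.156).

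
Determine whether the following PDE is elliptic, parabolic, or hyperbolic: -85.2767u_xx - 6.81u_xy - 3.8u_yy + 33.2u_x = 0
Coefficients: A = -85.2767, B = -6.81, C = -3.8. B² - 4AC = -1249.82974, which is negative, so the equation is elliptic.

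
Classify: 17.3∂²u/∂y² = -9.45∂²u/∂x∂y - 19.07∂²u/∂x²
Rewriting in standard form: 19.07∂²u/∂x² + 9.45∂²u/∂x∂y + 17.3∂²u/∂y² = 0. Elliptic (discriminant = -1230.3415).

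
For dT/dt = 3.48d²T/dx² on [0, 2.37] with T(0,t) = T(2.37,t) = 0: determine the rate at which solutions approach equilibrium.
Eigenvalues: λₙ = 3.48n²π²/2.37².
First three modes:
  n=1: λ₁ = 3.48π²/2.37² ≈ 6.115
  n=2: λ₂ = 13.92π²/2.37² ≈ 24.459 (4× faster decay)
  n=3: λ₃ = 31.32π²/2.37² ≈ 55.033 (9× faster decay)
As t → ∞, higher modes decay exponentially faster. The n=1 mode dominates: T ~ c₁ sin(πx/2.37) e^{-λ₁t}.
Decay rate: λ₁ = 3.48π²/2.37² ≈ 6.115.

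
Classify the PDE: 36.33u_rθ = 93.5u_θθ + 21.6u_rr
Rewriting in standard form: -21.6u_rr + 36.33u_rθ - 93.5u_θθ = 0. A = -21.6, B = 36.33, C = -93.5. Discriminant B² - 4AC = -6758.5311. Since -6758.5311 < 0, elliptic.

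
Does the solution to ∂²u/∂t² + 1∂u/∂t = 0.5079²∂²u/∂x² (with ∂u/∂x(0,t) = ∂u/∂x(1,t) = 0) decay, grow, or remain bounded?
u → constant (steady state). Damping (γ=1) dissipates the nonconstant modes; with Neumann BCs the spatial average obeys M''+γM'=0 and tends to a finite limit.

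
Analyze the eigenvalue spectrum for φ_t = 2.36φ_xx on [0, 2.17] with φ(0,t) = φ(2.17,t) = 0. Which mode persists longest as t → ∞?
Eigenvalues: λₙ = 2.36n²π²/2.17².
First three modes:
  n=1: λ₁ = 2.36π²/2.17² ≈ 4.946
  n=2: λ₂ = 9.44π²/2.17² ≈ 19.786 (4× faster decay)
  n=3: λ₃ = 21.24π²/2.17² ≈ 44.518 (9× faster decay)
As t → ∞, higher modes decay exponentially faster. The n=1 mode dominates: φ ~ c₁ sin(πx/2.17) e^{-λ₁t}.
Decay rate: λ₁ = 2.36π²/2.17² ≈ 4.946.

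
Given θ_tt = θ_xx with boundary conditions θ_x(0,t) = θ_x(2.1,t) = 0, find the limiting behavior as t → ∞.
θ oscillates about a mean that drifts linearly in t (generically unbounded; no decay). There is no damping, so the nonconstant modes persist as standing waves (energy conserved, no decay). But with Neumann conditions at both ends the constant mode has eigenvalue 0: the spatial mean M(t) of θ satisfies M'' = 0, so M(t) = M(0) + M'(0)·t. Unless the initial velocity has zero mean (∫θ_t(x,0)dx = 0), the solution grows linearly in t (unbounded, though not exponentially); if it does have zero mean, the solution stays bounded and simply oscillates.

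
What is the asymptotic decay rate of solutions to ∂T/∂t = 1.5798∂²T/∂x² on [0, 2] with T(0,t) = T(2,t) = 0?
Eigenvalues: λₙ = 1.5798n²π²/2².
First three modes:
  n=1: λ₁ = 1.5798π²/2² ≈ 3.898
  n=2: λ₂ = 6.3192π²/2² ≈ 15.592 (4× faster decay)
  n=3: λ₃ = 14.2182π²/2² ≈ 35.082 (9× faster decay)
As t → ∞, higher modes decay exponentially faster. The n=1 mode dominates: T ~ c₁ sin(πx/2) e^{-λ₁t}.
Decay rate: λ₁ = 1.5798π²/2² ≈ 3.898.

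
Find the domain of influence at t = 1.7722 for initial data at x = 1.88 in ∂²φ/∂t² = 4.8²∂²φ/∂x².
Domain of influence: [-6.62656, 10.38656]. Data at x = 1.88 spreads outward at speed 4.8.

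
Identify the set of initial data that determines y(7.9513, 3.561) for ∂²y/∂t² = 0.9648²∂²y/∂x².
Domain of dependence: [4.5156472, 11.3869528]. Signals travel at speed 0.9648, so data within |x - 7.9513| ≤ 0.9648·3.561 = 3.4356528 can reach the point.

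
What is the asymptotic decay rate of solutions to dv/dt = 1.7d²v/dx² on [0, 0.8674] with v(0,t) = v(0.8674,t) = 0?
Eigenvalues: λₙ = 1.7n²π²/0.8674².
First three modes:
  n=1: λ₁ = 1.7π²/0.8674² ≈ 22.3
  n=2: λ₂ = 6.8π²/0.8674² ≈ 89.201 (4× faster decay)
  n=3: λ₃ = 15.3π²/0.8674² ≈ 200.702 (9× faster decay)
As t → ∞, higher modes decay exponentially faster. The n=1 mode dominates: v ~ c₁ sin(πx/0.8674) e^{-λ₁t}.
Decay rate: λ₁ = 1.7π²/0.8674² ≈ 22.3.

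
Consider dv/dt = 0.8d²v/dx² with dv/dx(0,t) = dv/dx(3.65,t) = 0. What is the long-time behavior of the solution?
As t → ∞, v → constant (steady state). Heat is conserved (no flux at boundaries); solution approaches the spatial average.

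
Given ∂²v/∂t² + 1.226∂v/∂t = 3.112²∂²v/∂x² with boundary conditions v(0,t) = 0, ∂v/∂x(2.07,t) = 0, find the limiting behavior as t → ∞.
v → 0. Damping (γ=1.226) dissipates energy; oscillations decay exponentially.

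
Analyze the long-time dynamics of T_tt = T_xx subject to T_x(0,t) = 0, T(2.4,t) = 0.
Long-time behavior: T oscillates (no decay). Energy is conserved; the solution oscillates indefinitely as standing waves.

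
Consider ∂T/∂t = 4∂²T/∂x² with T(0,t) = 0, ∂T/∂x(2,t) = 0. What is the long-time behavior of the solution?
As t → ∞, T → 0. Heat escapes through the Dirichlet boundary.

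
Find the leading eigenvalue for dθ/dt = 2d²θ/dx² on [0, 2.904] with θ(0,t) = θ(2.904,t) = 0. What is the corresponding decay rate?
Eigenvalues: λₙ = 2n²π²/2.904².
First three modes:
  n=1: λ₁ = 2π²/2.904² ≈ 2.341
  n=2: λ₂ = 8π²/2.904² ≈ 9.363 (4× faster decay)
  n=3: λ₃ = 18π²/2.904² ≈ 21.066 (9× faster decay)
As t → ∞, higher modes decay exponentially faster. The n=1 mode dominates: θ ~ c₁ sin(πx/2.904) e^{-λ₁t}.
Decay rate: λ₁ = 2π²/2.904² ≈ 2.341.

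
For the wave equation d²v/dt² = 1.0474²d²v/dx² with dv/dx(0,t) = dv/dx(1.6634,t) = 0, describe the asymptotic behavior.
v oscillates about a mean that drifts linearly in t (generically unbounded; no decay). There is no damping, so the nonconstant modes persist as standing waves (energy conserved, no decay). But with Neumann conditions at both ends the constant mode has eigenvalue 0: the spatial mean M(t) of v satisfies M'' = 0, so M(t) = M(0) + M'(0)·t. Unless the initial velocity has zero mean (∫v_t(x,0)dx = 0), the solution grows linearly in t (unbounded, though not exponentially); if it does have zero mean, the solution stays bounded and simply oscillates.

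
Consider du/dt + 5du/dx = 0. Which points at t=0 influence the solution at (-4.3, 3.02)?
A single point: x = -19.4. The characteristic through (-4.3, 3.02) is x - 5t = const, so x = -4.3 - 5·3.02 = -19.4.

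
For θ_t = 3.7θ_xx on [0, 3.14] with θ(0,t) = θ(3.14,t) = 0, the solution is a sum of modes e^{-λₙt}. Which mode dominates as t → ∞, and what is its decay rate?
Eigenvalues: λₙ = 3.7n²π²/3.14².
First three modes:
  n=1: λ₁ = 3.7π²/3.14² ≈ 3.704
  n=2: λ₂ = 14.8π²/3.14² ≈ 14.815 (4× faster decay)
  n=3: λ₃ = 33.3π²/3.14² ≈ 33.334 (9× faster decay)
As t → ∞, higher modes decay exponentially faster. The n=1 mode dominates: θ ~ c₁ sin(πx/3.14) e^{-λ₁t}.
Decay rate: λ₁ = 3.7π²/3.14² ≈ 3.704.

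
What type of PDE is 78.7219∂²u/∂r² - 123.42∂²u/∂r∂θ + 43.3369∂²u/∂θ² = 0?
With A = 78.7219, B = -123.42, C = 43.3369, the discriminant is 1586.24396756. This is a hyperbolic PDE.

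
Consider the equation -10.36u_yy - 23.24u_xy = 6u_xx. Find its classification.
Rewriting in standard form: -6u_xx - 23.24u_xy - 10.36u_yy = 0. Hyperbolic. (A = -6, B = -23.24, C = -10.36 gives B² - 4AC = 291.4576.)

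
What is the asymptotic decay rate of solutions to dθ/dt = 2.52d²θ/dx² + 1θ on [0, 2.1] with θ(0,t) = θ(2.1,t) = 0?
Eigenvalues: λₙ = 2.52n²π²/2.1² - 1.
First three modes:
  n=1: λ₁ = 2.52π²/2.1² - 1 ≈ 4.64
  n=2: λ₂ = 10.08π²/2.1² - 1 ≈ 21.559
  n=3: λ₃ = 22.68π²/2.1² - 1 ≈ 49.758
Since 2.52π²/2.1² ≈ 5.64 > 1, all λₙ > 0.
The n=1 mode decays slowest → dominates as t → ∞.
Asymptotic: θ ~ c₁ sin(πx/2.1) e^{-λ₁t} with decay rate λ₁ ≈ 4.64.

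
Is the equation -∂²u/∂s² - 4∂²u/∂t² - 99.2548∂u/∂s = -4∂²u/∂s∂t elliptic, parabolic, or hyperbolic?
Rewriting in standard form: -∂²u/∂s² + 4∂²u/∂s∂t - 4∂²u/∂t² - 99.2548∂u/∂s = 0. Computing B² - 4AC with A = -1, B = 4, C = -4: discriminant = 0 (zero). Answer: parabolic.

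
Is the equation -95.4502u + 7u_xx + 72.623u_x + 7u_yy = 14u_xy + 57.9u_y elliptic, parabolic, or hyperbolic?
Rewriting in standard form: 7u_xx - 14u_xy + 7u_yy + 72.623u_x - 57.9u_y - 95.4502u = 0. Computing B² - 4AC with A = 7, B = -14, C = 7: discriminant = 0 (zero). Answer: parabolic.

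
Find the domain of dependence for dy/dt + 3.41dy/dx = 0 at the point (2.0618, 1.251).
A single point: x = -2.20411. The characteristic through (2.0618, 1.251) is x - 3.41t = const, so x = 2.0618 - 3.41·1.251 = -2.20411.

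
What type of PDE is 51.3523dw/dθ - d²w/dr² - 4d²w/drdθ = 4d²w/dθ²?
Rewriting in standard form: -d²w/dr² - 4d²w/drdθ - 4d²w/dθ² + 51.3523dw/dθ = 0. With A = -1, B = -4, C = -4, the discriminant is 0. This is a parabolic PDE.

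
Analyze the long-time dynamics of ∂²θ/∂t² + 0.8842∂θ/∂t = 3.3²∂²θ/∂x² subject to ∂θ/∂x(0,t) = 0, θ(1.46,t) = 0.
Long-time behavior: θ → 0. Damping (γ=0.8842) dissipates energy; oscillations decay exponentially.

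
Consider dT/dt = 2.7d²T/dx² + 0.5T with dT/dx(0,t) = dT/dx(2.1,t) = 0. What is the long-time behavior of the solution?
As t → ∞, T grows unboundedly. With Neumann BCs the constant mode has diffusion eigenvalue 0, so any r > 0 makes it grow like e^(0.5t); solution grows exponentially.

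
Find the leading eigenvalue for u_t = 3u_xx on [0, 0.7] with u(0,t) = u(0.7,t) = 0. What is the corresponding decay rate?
Eigenvalues: λₙ = 3n²π²/0.7².
First three modes:
  n=1: λ₁ = 3π²/0.7² ≈ 60.426
  n=2: λ₂ = 12π²/0.7² ≈ 241.705 (4× faster decay)
  n=3: λ₃ = 27π²/0.7² ≈ 543.835 (9× faster decay)
As t → ∞, higher modes decay exponentially faster. The n=1 mode dominates: u ~ c₁ sin(πx/0.7) e^{-λ₁t}.
Decay rate: λ₁ = 3π²/0.7² ≈ 60.426.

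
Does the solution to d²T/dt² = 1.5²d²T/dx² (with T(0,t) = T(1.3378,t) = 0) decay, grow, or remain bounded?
T oscillates (no decay). Energy is conserved; the solution oscillates indefinitely as standing waves.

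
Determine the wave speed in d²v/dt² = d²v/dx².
Speed = 1. Information travels along characteristics x = x₀ ± 1t.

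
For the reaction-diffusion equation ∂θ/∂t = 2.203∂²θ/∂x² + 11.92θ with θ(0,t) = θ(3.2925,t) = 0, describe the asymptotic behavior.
θ grows unboundedly. Reaction dominates diffusion (r=11.92 > κπ²/L²≈2.01); solution grows exponentially.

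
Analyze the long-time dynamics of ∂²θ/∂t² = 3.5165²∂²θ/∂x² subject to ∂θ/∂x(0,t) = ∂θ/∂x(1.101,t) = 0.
Long-time behavior: θ oscillates about a mean that drifts linearly in t (generically unbounded; no decay). There is no damping, so the nonconstant modes persist as standing waves (energy conserved, no decay). But with Neumann conditions at both ends the constant mode has eigenvalue 0: the spatial mean M(t) of θ satisfies M'' = 0, so M(t) = M(0) + M'(0)·t. Unless the initial velocity has zero mean (∫θ_t(x,0)dx = 0), the solution grows linearly in t (unbounded, though not exponentially); if it does have zero mean, the solution stays bounded and simply oscillates.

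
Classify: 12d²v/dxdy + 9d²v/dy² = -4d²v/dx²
Rewriting in standard form: 4d²v/dx² + 12d²v/dxdy + 9d²v/dy² = 0. Parabolic (discriminant = 0).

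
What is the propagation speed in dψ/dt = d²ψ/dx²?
Infinite. The heat equation is parabolic, not hyperbolic, so disturbances propagate instantly.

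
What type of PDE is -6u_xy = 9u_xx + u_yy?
Rewriting in standard form: -9u_xx - 6u_xy - u_yy = 0. With A = -9, B = -6, C = -1, the discriminant is 0. This is a parabolic PDE.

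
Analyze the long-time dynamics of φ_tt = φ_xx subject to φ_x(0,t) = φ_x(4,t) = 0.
Long-time behavior: φ oscillates about a mean that drifts linearly in t (generically unbounded; no decay). There is no damping, so the nonconstant modes persist as standing waves (energy conserved, no decay). But with Neumann conditions at both ends the constant mode has eigenvalue 0: the spatial mean M(t) of φ satisfies M'' = 0, so M(t) = M(0) + M'(0)·t. Unless the initial velocity has zero mean (∫φ_t(x,0)dx = 0), the solution grows linearly in t (unbounded, though not exponentially); if it does have zero mean, the solution stays bounded and simply oscillates.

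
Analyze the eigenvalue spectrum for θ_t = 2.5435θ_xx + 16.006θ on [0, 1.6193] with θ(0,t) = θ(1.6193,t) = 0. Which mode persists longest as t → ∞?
Eigenvalues: λₙ = 2.5435n²π²/1.6193² - 16.006.
First three modes:
  n=1: λ₁ = 2.5435π²/1.6193² - 16.006 ≈ -6.432
  n=2: λ₂ = 10.174π²/1.6193² - 16.006 ≈ 22.289
  n=3: λ₃ = 22.8915π²/1.6193² - 16.006 ≈ 70.157
Since 2.5435π²/1.6193² ≈ 9.574 < 16.006, λ₁ < 0.
The n=1 mode grows fastest (−λₙ is largest for n=1) → dominates.
Asymptotic: θ ~ c₁ sin(πx/1.6193) e^{6.432t} (exponential growth at rate −λ₁ ≈ 6.432).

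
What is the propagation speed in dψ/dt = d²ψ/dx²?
Infinite. The heat equation is parabolic, not hyperbolic, so disturbances propagate instantly.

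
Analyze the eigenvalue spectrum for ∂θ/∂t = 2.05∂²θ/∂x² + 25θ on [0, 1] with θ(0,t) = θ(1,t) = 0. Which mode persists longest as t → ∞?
Eigenvalues: λₙ = 2.05n²π²/1² - 25.
First three modes:
  n=1: λ₁ = 2.05π² - 25 ≈ -4.767
  n=2: λ₂ = 8.2π² - 25 ≈ 55.931
  n=3: λ₃ = 18.45π² - 25 ≈ 157.094
Since 2.05π² ≈ 20.233 < 25, λ₁ < 0.
The n=1 mode grows fastest (−λₙ is largest for n=1) → dominates.
Asymptotic: θ ~ c₁ sin(πx/1) e^{4.767t} (exponential growth at rate −λ₁ ≈ 4.767).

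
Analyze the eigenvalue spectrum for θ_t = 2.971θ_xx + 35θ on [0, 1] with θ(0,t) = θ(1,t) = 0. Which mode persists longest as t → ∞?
Eigenvalues: λₙ = 2.971n²π²/1² - 35.
First three modes:
  n=1: λ₁ = 2.971π² - 35 ≈ -5.677
  n=2: λ₂ = 11.884π² - 35 ≈ 82.29
  n=3: λ₃ = 26.739π² - 35 ≈ 228.903
Since 2.971π² ≈ 29.323 < 35, λ₁ < 0.
The n=1 mode grows fastest (−λₙ is largest for n=1) → dominates.
Asymptotic: θ ~ c₁ sin(πx/1) e^{5.677t} (exponential growth at rate −λ₁ ≈ 5.677).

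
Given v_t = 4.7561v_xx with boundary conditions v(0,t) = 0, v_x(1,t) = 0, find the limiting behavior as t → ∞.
v → 0. Heat escapes through the Dirichlet boundary.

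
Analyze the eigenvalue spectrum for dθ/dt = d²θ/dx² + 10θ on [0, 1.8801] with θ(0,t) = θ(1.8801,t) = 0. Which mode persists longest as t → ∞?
Eigenvalues: λₙ = n²π²/1.8801² - 10.
First three modes:
  n=1: λ₁ = π²/1.8801² - 10 ≈ -7.208
  n=2: λ₂ = 4π²/1.8801² - 10 ≈ 1.169
  n=3: λ₃ = 9π²/1.8801² - 10 ≈ 15.129
Since π²/1.8801² ≈ 2.792 < 10, λ₁ < 0.
The n=1 mode grows fastest (−λₙ is largest for n=1) → dominates.
Asymptotic: θ ~ c₁ sin(πx/1.8801) e^{7.208t} (exponential growth at rate −λ₁ ≈ 7.208).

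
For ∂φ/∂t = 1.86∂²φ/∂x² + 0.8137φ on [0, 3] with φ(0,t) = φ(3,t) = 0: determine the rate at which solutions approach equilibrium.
Eigenvalues: λₙ = 1.86n²π²/3² - 0.8137.
First three modes:
  n=1: λ₁ = 1.86π²/3² - 0.8137 ≈ 1.226
  n=2: λ₂ = 7.44π²/3² - 0.8137 ≈ 7.345
  n=3: λ₃ = 16.74π²/3² - 0.8137 ≈ 17.544
Since 1.86π²/3² ≈ 2.04 > 0.8137, all λₙ > 0.
The n=1 mode decays slowest → dominates as t → ∞.
Asymptotic: φ ~ c₁ sin(πx/3) e^{-λ₁t} with decay rate λ₁ ≈ 1.226.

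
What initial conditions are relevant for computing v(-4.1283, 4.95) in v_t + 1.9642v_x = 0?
A single point: x = -13.85109. The characteristic through (-4.1283, 4.95) is x - 1.9642t = const, so x = -4.1283 - 1.9642·4.95 = -13.85109.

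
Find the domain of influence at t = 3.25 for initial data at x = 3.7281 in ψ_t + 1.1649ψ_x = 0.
At x = 7.514025. The characteristic carries data from (3.7281, 0) to (7.514025, 3.25).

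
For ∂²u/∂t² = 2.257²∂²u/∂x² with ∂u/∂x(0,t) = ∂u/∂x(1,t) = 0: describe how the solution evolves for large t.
u oscillates about a mean that drifts linearly in t (generically unbounded; no decay). There is no damping, so the nonconstant modes persist as standing waves (energy conserved, no decay). But with Neumann conditions at both ends the constant mode has eigenvalue 0: the spatial mean M(t) of u satisfies M'' = 0, so M(t) = M(0) + M'(0)·t. Unless the initial velocity has zero mean (∫u_t(x,0)dx = 0), the solution grows linearly in t (unbounded, though not exponentially); if it does have zero mean, the solution stays bounded and simply oscillates.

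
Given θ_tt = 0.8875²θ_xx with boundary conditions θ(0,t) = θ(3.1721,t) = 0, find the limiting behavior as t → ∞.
θ oscillates (no decay). Energy is conserved; the solution oscillates indefinitely as standing waves.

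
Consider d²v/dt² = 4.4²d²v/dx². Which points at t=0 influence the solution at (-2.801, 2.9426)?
Domain of dependence: [-15.74844, 10.14644]. Signals travel at speed 4.4, so data within |x - -2.801| ≤ 4.4·2.9426 = 12.94744 can reach the point.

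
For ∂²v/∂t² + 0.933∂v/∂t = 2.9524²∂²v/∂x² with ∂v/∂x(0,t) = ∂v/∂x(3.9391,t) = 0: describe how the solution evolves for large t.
v → constant (steady state). Damping (γ=0.933) dissipates the nonconstant modes; with Neumann BCs the spatial average obeys M''+γM'=0 and tends to a finite limit.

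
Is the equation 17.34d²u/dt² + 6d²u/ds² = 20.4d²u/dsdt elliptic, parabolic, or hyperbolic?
Rewriting in standard form: 6d²u/ds² - 20.4d²u/dsdt + 17.34d²u/dt² = 0. Computing B² - 4AC with A = 6, B = -20.4, C = 17.34: discriminant = 0 (zero). Answer: parabolic.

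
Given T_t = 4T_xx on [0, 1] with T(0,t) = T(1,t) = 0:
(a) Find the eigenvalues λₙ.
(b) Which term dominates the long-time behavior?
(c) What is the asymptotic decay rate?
Eigenvalues: λₙ = 4n²π².
First three modes:
  n=1: λ₁ = 4π² ≈ 39.478
  n=2: λ₂ = 16π² ≈ 157.914 (4× faster decay)
  n=3: λ₃ = 36π² ≈ 355.306 (9× faster decay)
As t → ∞, higher modes decay exponentially faster. The n=1 mode dominates: T ~ c₁ sin(πx) e^{-λ₁t}.
Decay rate: λ₁ = 4π² ≈ 39.478.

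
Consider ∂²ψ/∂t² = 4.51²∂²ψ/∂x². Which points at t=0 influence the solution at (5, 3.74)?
Domain of dependence: [-11.8674, 21.8674]. Signals travel at speed 4.51, so data within |x - 5| ≤ 4.51·3.74 = 16.8674 can reach the point.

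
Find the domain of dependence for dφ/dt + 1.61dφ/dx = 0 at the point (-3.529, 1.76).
A single point: x = -6.3626. The characteristic through (-3.529, 1.76) is x - 1.61t = const, so x = -3.529 - 1.61·1.76 = -6.3626.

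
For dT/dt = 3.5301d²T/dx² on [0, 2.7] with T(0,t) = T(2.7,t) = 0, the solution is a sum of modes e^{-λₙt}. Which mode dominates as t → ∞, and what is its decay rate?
Eigenvalues: λₙ = 3.5301n²π²/2.7².
First three modes:
  n=1: λ₁ = 3.5301π²/2.7² ≈ 4.779
  n=2: λ₂ = 14.1204π²/2.7² ≈ 19.117 (4× faster decay)
  n=3: λ₃ = 31.7709π²/2.7² ≈ 43.013 (9× faster decay)
As t → ∞, higher modes decay exponentially faster. The n=1 mode dominates: T ~ c₁ sin(πx/2.7) e^{-λ₁t}.
Decay rate: λ₁ = 3.5301π²/2.7² ≈ 4.779.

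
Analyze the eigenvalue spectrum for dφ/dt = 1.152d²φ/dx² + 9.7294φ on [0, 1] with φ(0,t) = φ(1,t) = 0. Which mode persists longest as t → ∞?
Eigenvalues: λₙ = 1.152n²π²/1² - 9.7294.
First three modes:
  n=1: λ₁ = 1.152π² - 9.7294 ≈ 1.64
  n=2: λ₂ = 4.608π² - 9.7294 ≈ 35.75
  n=3: λ₃ = 10.368π² - 9.7294 ≈ 92.599
Since 1.152π² ≈ 11.37 > 9.7294, all λₙ > 0.
The n=1 mode decays slowest → dominates as t → ∞.
Asymptotic: φ ~ c₁ sin(πx/1) e^{-λ₁t} with decay rate λ₁ ≈ 1.64.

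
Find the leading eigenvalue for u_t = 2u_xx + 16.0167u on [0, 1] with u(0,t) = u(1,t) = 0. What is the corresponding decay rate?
Eigenvalues: λₙ = 2n²π²/1² - 16.0167.
First three modes:
  n=1: λ₁ = 2π² - 16.0167 ≈ 3.723
  n=2: λ₂ = 8π² - 16.0167 ≈ 62.94
  n=3: λ₃ = 18π² - 16.0167 ≈ 161.636
Since 2π² ≈ 19.739 > 16.0167, all λₙ > 0.
The n=1 mode decays slowest → dominates as t → ∞.
Asymptotic: u ~ c₁ sin(πx/1) e^{-λ₁t} with decay rate λ₁ ≈ 3.723.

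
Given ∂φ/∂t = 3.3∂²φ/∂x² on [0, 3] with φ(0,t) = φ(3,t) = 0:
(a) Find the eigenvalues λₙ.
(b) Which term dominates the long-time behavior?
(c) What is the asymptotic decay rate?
Eigenvalues: λₙ = 3.3n²π²/3².
First three modes:
  n=1: λ₁ = 3.3π²/3² ≈ 3.619
  n=2: λ₂ = 13.2π²/3² ≈ 14.475 (4× faster decay)
  n=3: λ₃ = 29.7π²/3² ≈ 32.57 (9× faster decay)
As t → ∞, higher modes decay exponentially faster. The n=1 mode dominates: φ ~ c₁ sin(πx/3) e^{-λ₁t}.
Decay rate: λ₁ = 3.3π²/3² ≈ 3.619.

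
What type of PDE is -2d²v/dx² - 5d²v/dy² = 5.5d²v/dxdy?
Rewriting in standard form: -2d²v/dx² - 5.5d²v/dxdy - 5d²v/dy² = 0. With A = -2, B = -5.5, C = -5, the discriminant is -9.75. This is an elliptic PDE.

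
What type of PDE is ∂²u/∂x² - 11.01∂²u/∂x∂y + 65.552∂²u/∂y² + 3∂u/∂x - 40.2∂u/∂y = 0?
With A = 1, B = -11.01, C = 65.552, the discriminant is -140.9879. This is an elliptic PDE.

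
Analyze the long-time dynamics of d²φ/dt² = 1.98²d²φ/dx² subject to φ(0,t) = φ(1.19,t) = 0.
Long-time behavior: φ oscillates (no decay). Energy is conserved; the solution oscillates indefinitely as standing waves.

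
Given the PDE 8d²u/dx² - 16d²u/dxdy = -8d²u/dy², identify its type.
Rewriting in standard form: 8d²u/dx² - 16d²u/dxdy + 8d²u/dy² = 0. The second-order coefficients are A = 8, B = -16, C = 8. Since B² - 4AC = 0 = 0, this is a parabolic PDE.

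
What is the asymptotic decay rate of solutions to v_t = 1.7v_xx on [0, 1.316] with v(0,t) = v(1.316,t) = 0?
Eigenvalues: λₙ = 1.7n²π²/1.316².
First three modes:
  n=1: λ₁ = 1.7π²/1.316² ≈ 9.688
  n=2: λ₂ = 6.8π²/1.316² ≈ 38.752 (4× faster decay)
  n=3: λ₃ = 15.3π²/1.316² ≈ 87.193 (9× faster decay)
As t → ∞, higher modes decay exponentially faster. The n=1 mode dominates: v ~ c₁ sin(πx/1.316) e^{-λ₁t}.
Decay rate: λ₁ = 1.7π²/1.316² ≈ 9.688.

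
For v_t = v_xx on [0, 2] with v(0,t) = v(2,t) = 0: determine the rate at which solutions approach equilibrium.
Eigenvalues: λₙ = n²π²/2².
First three modes:
  n=1: λ₁ = π²/2² ≈ 2.467
  n=2: λ₂ = 4π²/2² ≈ 9.87 (4× faster decay)
  n=3: λ₃ = 9π²/2² ≈ 22.207 (9× faster decay)
As t → ∞, higher modes decay exponentially faster. The n=1 mode dominates: v ~ c₁ sin(πx/2) e^{-λ₁t}.
Decay rate: λ₁ = π²/2² ≈ 2.467.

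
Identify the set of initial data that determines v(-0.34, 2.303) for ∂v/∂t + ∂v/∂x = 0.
A single point: x = -2.643. The characteristic through (-0.34, 2.303) is x - 1t = const, so x = -0.34 - 1·2.303 = -2.643.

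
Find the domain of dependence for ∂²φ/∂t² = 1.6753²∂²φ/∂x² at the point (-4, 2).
Domain of dependence: [-7.3506, -0.6494]. Signals travel at speed 1.6753, so data within |x - -4| ≤ 1.6753·2 = 3.3506 can reach the point.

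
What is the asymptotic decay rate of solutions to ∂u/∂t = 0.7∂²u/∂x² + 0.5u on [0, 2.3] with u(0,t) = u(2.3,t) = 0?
Eigenvalues: λₙ = 0.7n²π²/2.3² - 0.5.
First three modes:
  n=1: λ₁ = 0.7π²/2.3² - 0.5 ≈ 0.806
  n=2: λ₂ = 2.8π²/2.3² - 0.5 ≈ 4.724
  n=3: λ₃ = 6.3π²/2.3² - 0.5 ≈ 11.254
Since 0.7π²/2.3² ≈ 1.306 > 0.5, all λₙ > 0.
The n=1 mode decays slowest → dominates as t → ∞.
Asymptotic: u ~ c₁ sin(πx/2.3) e^{-λ₁t} with decay rate λ₁ ≈ 0.806.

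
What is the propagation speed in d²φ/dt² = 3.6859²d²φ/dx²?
Speed = 3.6859. Information travels along characteristics x = x₀ ± 3.6859t.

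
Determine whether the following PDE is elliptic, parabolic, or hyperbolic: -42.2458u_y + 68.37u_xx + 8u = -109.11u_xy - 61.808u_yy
Rewriting in standard form: 68.37u_xx + 109.11u_xy + 61.808u_yy - 42.2458u_y + 8u = 0. Coefficients: A = 68.37, B = 109.11, C = 61.808. B² - 4AC = -4998.25974, which is negative, so the equation is elliptic.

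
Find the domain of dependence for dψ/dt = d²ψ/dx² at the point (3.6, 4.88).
The entire real line. The heat equation has infinite propagation speed: any initial disturbance instantly affects all points (though exponentially small far away).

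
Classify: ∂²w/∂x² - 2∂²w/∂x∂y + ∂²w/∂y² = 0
Parabolic (discriminant = 0).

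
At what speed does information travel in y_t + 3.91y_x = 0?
Speed = 3.91. Information travels along x - 3.91t = const (rightward).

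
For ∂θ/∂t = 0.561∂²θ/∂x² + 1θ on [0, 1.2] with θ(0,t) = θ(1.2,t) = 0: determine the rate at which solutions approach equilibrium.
Eigenvalues: λₙ = 0.561n²π²/1.2² - 1.
First three modes:
  n=1: λ₁ = 0.561π²/1.2² - 1 ≈ 2.845
  n=2: λ₂ = 2.244π²/1.2² - 1 ≈ 14.38
  n=3: λ₃ = 5.049π²/1.2² - 1 ≈ 33.605
Since 0.561π²/1.2² ≈ 3.845 > 1, all λₙ > 0.
The n=1 mode decays slowest → dominates as t → ∞.
Asymptotic: θ ~ c₁ sin(πx/1.2) e^{-λ₁t} with decay rate λ₁ ≈ 2.845.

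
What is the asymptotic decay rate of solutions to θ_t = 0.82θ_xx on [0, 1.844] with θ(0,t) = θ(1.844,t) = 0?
Eigenvalues: λₙ = 0.82n²π²/1.844².
First three modes:
  n=1: λ₁ = 0.82π²/1.844² ≈ 2.38
  n=2: λ₂ = 3.28π²/1.844² ≈ 9.52 (4× faster decay)
  n=3: λ₃ = 7.38π²/1.844² ≈ 21.421 (9× faster decay)
As t → ∞, higher modes decay exponentially faster. The n=1 mode dominates: θ ~ c₁ sin(πx/1.844) e^{-λ₁t}.
Decay rate: λ₁ = 0.82π²/1.844² ≈ 2.38.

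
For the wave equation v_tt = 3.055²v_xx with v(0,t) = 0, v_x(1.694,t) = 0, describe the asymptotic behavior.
v oscillates (no decay). Energy is conserved; the solution oscillates indefinitely as standing waves.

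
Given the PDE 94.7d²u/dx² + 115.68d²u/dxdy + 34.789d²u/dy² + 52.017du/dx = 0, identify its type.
The second-order coefficients are A = 94.7, B = 115.68, C = 34.789. Since B² - 4AC = 203.7892 > 0, this is a hyperbolic PDE.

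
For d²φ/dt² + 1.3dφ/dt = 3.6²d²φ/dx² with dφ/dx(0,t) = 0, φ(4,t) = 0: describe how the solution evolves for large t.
φ → 0. Damping (γ=1.3) dissipates energy; oscillations decay exponentially.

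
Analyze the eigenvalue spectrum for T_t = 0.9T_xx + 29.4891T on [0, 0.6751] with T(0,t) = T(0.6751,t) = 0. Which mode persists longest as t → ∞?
Eigenvalues: λₙ = 0.9n²π²/0.6751² - 29.4891.
First three modes:
  n=1: λ₁ = 0.9π²/0.6751² - 29.4891 ≈ -9.999
  n=2: λ₂ = 3.6π²/0.6751² - 29.4891 ≈ 48.47
  n=3: λ₃ = 8.1π²/0.6751² - 29.4891 ≈ 145.919
Since 0.9π²/0.6751² ≈ 19.49 < 29.4891, λ₁ < 0.
The n=1 mode grows fastest (−λₙ is largest for n=1) → dominates.
Asymptotic: T ~ c₁ sin(πx/0.6751) e^{9.999t} (exponential growth at rate −λ₁ ≈ 9.999).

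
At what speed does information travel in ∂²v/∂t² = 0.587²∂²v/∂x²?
Speed = 0.587. Information travels along characteristics x = x₀ ± 0.587t.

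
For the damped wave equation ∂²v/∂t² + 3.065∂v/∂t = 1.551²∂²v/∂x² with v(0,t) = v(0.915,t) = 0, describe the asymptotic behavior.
v → 0. Damping (γ=3.065) dissipates energy; oscillations decay exponentially.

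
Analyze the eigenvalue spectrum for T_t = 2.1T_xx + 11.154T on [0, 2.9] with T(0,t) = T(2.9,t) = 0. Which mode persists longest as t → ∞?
Eigenvalues: λₙ = 2.1n²π²/2.9² - 11.154.
First three modes:
  n=1: λ₁ = 2.1π²/2.9² - 11.154 ≈ -8.69
  n=2: λ₂ = 8.4π²/2.9² - 11.154 ≈ -1.296
  n=3: λ₃ = 18.9π²/2.9² - 11.154 ≈ 11.026
Since 2.1π²/2.9² ≈ 2.464 < 11.154, λ₁ < 0.
The n=1 mode grows fastest (−λₙ is largest for n=1) → dominates.
Asymptotic: T ~ c₁ sin(πx/2.9) e^{8.69t} (exponential growth at rate −λ₁ ≈ 8.69).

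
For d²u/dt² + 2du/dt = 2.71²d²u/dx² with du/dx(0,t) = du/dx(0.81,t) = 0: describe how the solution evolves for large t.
u → constant (steady state). Damping (γ=2) dissipates the nonconstant modes; with Neumann BCs the spatial average obeys M''+γM'=0 and tends to a finite limit.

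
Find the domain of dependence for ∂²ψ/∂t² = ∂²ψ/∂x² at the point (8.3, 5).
Domain of dependence: [3.3, 13.3]. Signals travel at speed 1, so data within |x - 8.3| ≤ 1·5 = 5 can reach the point.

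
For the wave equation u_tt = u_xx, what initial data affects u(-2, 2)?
Domain of dependence: [-4, 0]. Signals travel at speed 1, so data within |x - -2| ≤ 1·2 = 2 can reach the point.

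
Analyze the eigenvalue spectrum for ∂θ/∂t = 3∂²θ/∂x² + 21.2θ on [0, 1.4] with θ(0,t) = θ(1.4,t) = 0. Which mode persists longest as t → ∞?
Eigenvalues: λₙ = 3n²π²/1.4² - 21.2.
First three modes:
  n=1: λ₁ = 3π²/1.4² - 21.2 ≈ -6.093
  n=2: λ₂ = 12π²/1.4² - 21.2 ≈ 39.226
  n=3: λ₃ = 27π²/1.4² - 21.2 ≈ 114.759
Since 3π²/1.4² ≈ 15.107 < 21.2, λ₁ < 0.
The n=1 mode grows fastest (−λₙ is largest for n=1) → dominates.
Asymptotic: θ ~ c₁ sin(πx/1.4) e^{6.093t} (exponential growth at rate −λ₁ ≈ 6.093).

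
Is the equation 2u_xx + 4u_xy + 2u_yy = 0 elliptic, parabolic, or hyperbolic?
Computing B² - 4AC with A = 2, B = 4, C = 2: discriminant = 0 (zero). Answer: parabolic.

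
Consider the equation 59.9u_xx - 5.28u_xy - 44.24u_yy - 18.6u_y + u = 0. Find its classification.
Hyperbolic. (A = 59.9, B = -5.28, C = -44.24 gives B² - 4AC = 10627.7824.)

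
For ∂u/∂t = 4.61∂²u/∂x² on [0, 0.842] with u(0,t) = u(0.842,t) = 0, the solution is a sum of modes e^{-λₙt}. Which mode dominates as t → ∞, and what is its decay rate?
Eigenvalues: λₙ = 4.61n²π²/0.842².
First three modes:
  n=1: λ₁ = 4.61π²/0.842² ≈ 64.177
  n=2: λ₂ = 18.44π²/0.842² ≈ 256.706 (4× faster decay)
  n=3: λ₃ = 41.49π²/0.842² ≈ 577.589 (9× faster decay)
As t → ∞, higher modes decay exponentially faster. The n=1 mode dominates: u ~ c₁ sin(πx/0.842) e^{-λ₁t}.
Decay rate: λ₁ = 4.61π²/0.842² ≈ 64.177.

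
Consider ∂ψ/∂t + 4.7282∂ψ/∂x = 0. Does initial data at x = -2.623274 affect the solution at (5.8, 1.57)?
No. Only data at x = -1.623274 affects (5.8, 1.57). Advection has one-way propagation along characteristics.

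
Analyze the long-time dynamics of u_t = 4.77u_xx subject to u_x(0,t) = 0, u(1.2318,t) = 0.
Long-time behavior: u → 0. Heat escapes through the Dirichlet boundary.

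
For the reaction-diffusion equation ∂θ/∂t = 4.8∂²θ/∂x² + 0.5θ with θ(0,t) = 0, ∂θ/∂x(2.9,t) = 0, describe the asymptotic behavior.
θ → 0. Diffusion dominates reaction (r=0.5 < κπ²/(4L²)≈1.41); solution decays.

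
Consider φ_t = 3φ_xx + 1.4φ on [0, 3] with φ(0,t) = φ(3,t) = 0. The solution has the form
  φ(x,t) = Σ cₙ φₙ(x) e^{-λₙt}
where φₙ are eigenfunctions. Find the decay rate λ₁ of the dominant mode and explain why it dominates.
Eigenvalues: λₙ = 3n²π²/3² - 1.4.
First three modes:
  n=1: λ₁ = 3π²/3² - 1.4 ≈ 1.89
  n=2: λ₂ = 12π²/3² - 1.4 ≈ 11.759
  n=3: λ₃ = 27π²/3² - 1.4 ≈ 28.209
Since 3π²/3² ≈ 3.29 > 1.4, all λₙ > 0.
The n=1 mode decays slowest → dominates as t → ∞.
Asymptotic: φ ~ c₁ sin(πx/3) e^{-λ₁t} with decay rate λ₁ ≈ 1.89.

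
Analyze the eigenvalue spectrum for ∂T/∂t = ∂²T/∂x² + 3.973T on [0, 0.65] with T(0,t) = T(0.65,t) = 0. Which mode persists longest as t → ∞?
Eigenvalues: λₙ = n²π²/0.65² - 3.973.
First three modes:
  n=1: λ₁ = π²/0.65² - 3.973 ≈ 19.387
  n=2: λ₂ = 4π²/0.65² - 3.973 ≈ 89.467
  n=3: λ₃ = 9π²/0.65² - 3.973 ≈ 206.267
Since π²/0.65² ≈ 23.36 > 3.973, all λₙ > 0.
The n=1 mode decays slowest → dominates as t → ∞.
Asymptotic: T ~ c₁ sin(πx/0.65) e^{-λ₁t} with decay rate λ₁ ≈ 19.387.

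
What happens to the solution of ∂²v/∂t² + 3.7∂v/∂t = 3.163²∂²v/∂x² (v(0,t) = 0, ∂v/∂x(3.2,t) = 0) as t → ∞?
v → 0. Damping (γ=3.7) dissipates energy; oscillations decay exponentially.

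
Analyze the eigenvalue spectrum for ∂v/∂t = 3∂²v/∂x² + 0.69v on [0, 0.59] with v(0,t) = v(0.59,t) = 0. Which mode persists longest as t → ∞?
Eigenvalues: λₙ = 3n²π²/0.59² - 0.69.
First three modes:
  n=1: λ₁ = 3π²/0.59² - 0.69 ≈ 84.368
  n=2: λ₂ = 12π²/0.59² - 0.69 ≈ 339.543
  n=3: λ₃ = 27π²/0.59² - 0.69 ≈ 764.835
Since 3π²/0.59² ≈ 85.058 > 0.69, all λₙ > 0.
The n=1 mode decays slowest → dominates as t → ∞.
Asymptotic: v ~ c₁ sin(πx/0.59) e^{-λ₁t} with decay rate λ₁ ≈ 84.368.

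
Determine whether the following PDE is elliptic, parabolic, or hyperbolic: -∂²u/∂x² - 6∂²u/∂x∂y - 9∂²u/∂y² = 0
Coefficients: A = -1, B = -6, C = -9. B² - 4AC = 0, which is zero, so the equation is parabolic.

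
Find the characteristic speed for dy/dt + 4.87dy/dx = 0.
Speed = 4.87. Information travels along x - 4.87t = const (rightward).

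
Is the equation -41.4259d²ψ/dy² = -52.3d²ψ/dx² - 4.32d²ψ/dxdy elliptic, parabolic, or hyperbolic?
Rewriting in standard form: 52.3d²ψ/dx² + 4.32d²ψ/dxdy - 41.4259d²ψ/dy² = 0. Computing B² - 4AC with A = 52.3, B = 4.32, C = -41.4259: discriminant = 8684.96068 (positive). Answer: hyperbolic.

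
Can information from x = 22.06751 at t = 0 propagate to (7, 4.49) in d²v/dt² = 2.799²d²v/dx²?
No. The domain of dependence is [-5.56751, 19.56751], and 22.06751 is outside this interval.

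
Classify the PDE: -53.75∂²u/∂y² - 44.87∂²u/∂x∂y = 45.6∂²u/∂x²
Rewriting in standard form: -45.6∂²u/∂x² - 44.87∂²u/∂x∂y - 53.75∂²u/∂y² = 0. A = -45.6, B = -44.87, C = -53.75. Discriminant B² - 4AC = -7790.6831. Since -7790.6831 < 0, elliptic.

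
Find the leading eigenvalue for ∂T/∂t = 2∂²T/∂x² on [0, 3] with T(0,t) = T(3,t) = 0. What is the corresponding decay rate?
Eigenvalues: λₙ = 2n²π²/3².
First three modes:
  n=1: λ₁ = 2π²/3² ≈ 2.193
  n=2: λ₂ = 8π²/3² ≈ 8.773 (4× faster decay)
  n=3: λ₃ = 18π²/3² ≈ 19.739 (9× faster decay)
As t → ∞, higher modes decay exponentially faster. The n=1 mode dominates: T ~ c₁ sin(πx/3) e^{-λ₁t}.
Decay rate: λ₁ = 2π²/3² ≈ 2.193.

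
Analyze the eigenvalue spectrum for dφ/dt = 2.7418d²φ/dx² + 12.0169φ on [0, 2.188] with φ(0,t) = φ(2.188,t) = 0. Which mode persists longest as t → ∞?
Eigenvalues: λₙ = 2.7418n²π²/2.188² - 12.0169.
First three modes:
  n=1: λ₁ = 2.7418π²/2.188² - 12.0169 ≈ -6.364
  n=2: λ₂ = 10.9672π²/2.188² - 12.0169 ≈ 10.593
  n=3: λ₃ = 24.6762π²/2.188² - 12.0169 ≈ 38.856
Since 2.7418π²/2.188² ≈ 5.653 < 12.0169, λ₁ < 0.
The n=1 mode grows fastest (−λₙ is largest for n=1) → dominates.
Asymptotic: φ ~ c₁ sin(πx/2.188) e^{6.364t} (exponential growth at rate −λ₁ ≈ 6.364).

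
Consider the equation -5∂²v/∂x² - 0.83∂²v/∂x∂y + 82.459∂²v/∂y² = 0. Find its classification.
Hyperbolic. (A = -5, B = -0.83, C = 82.459 gives B² - 4AC = 1649.8689.)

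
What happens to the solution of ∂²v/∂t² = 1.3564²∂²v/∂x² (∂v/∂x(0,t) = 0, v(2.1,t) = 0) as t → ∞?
v oscillates (no decay). Energy is conserved; the solution oscillates indefinitely as standing waves.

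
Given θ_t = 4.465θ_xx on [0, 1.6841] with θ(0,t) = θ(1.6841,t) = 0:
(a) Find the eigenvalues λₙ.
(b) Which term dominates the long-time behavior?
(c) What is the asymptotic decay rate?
Eigenvalues: λₙ = 4.465n²π²/1.6841².
First three modes:
  n=1: λ₁ = 4.465π²/1.6841² ≈ 15.538
  n=2: λ₂ = 17.86π²/1.6841² ≈ 62.151 (4× faster decay)
  n=3: λ₃ = 40.185π²/1.6841² ≈ 139.839 (9× faster decay)
As t → ∞, higher modes decay exponentially faster. The n=1 mode dominates: θ ~ c₁ sin(πx/1.6841) e^{-λ₁t}.
Decay rate: λ₁ = 4.465π²/1.6841² ≈ 15.538.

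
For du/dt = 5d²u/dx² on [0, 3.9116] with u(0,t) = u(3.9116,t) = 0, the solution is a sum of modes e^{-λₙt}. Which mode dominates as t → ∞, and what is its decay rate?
Eigenvalues: λₙ = 5n²π²/3.9116².
First three modes:
  n=1: λ₁ = 5π²/3.9116² ≈ 3.225
  n=2: λ₂ = 20π²/3.9116² ≈ 12.901 (4× faster decay)
  n=3: λ₃ = 45π²/3.9116² ≈ 29.027 (9× faster decay)
As t → ∞, higher modes decay exponentially faster. The n=1 mode dominates: u ~ c₁ sin(πx/3.9116) e^{-λ₁t}.
Decay rate: λ₁ = 5π²/3.9116² ≈ 3.225.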